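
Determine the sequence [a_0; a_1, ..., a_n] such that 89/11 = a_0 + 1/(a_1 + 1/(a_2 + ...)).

[8; 11]

Run the Euclidean algorithm on 89 and 11; the successive quotients are the partial quotients a_0, a_1, ... (each step inverts the fractional part left over by the previous one):
  89 = 8*11 + 1, so a_0 = 8.
  11 = 11*1 + 0, so a_1 = 11.
The remainder reaches 0 after 2 divisions, so the expansion has 2 partial quotients, read off in order.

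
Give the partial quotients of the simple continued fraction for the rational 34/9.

[3; 1, 3, 2]

Run the Euclidean algorithm on 34 and 9; the successive quotients are the partial quotients a_0, a_1, ... (each step inverts the fractional part left over by the previous one):
  34 = 3*9 + 7, so a_0 = 3.
  9 = 1*7 + 2, so a_1 = 1.
  7 = 3*2 + 1, so a_2 = 3.
  2 = 2*1 + 0, so a_3 = 2.
The remainder reaches 0 after 4 divisions, so the expansion has 4 partial quotients, read off in order.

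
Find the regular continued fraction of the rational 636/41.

[15; 1, 1, 20]

Run the Euclidean algorithm on 636 and 41; the successive quotients are the partial quotients a_0, a_1, ... (each step inverts the fractional part left over by the previous one):
  636 = 15*41 + 21, so a_0 = 15.
  41 = 1*21 + 20, so a_1 = 1.
  21 = 1*20 + 1, so a_2 = 1.
  20 = 20*1 + 0, so a_3 = 20.
The remainder reaches 0 after 4 divisions, so the expansion has 4 partial quotients, read off in order.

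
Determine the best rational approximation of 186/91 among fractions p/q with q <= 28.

Expand x = 186/91 as a continued fraction with the Euclidean algorithm:
  186 = 2*91 + 4, so a_0 = 2.
  91 = 22*4 + 3, so a_1 = 22.
  4 = 1*3 + 1, so a_2 = 1.
  3 = 3*1 + 0, so a_3 = 3.
so x = [2; 22, 1, 3].
Convergents (p_i = a_i*p_{i-1} + p_{i-2}, q_i = a_i*q_{i-1} + q_{i-2} with p_{-2}=0, p_{-1}=1, q_{-2}=1, q_{-1}=0), until the denominator exceeds 28:
  i=0: a_0=2, p_0 = 2*1 + 0 = 2, q_0 = 2*0 + 1 = 1.
  i=1: a_1=22, p_1 = 22*2 + 1 = 45, q_1 = 22*1 + 0 = 22.
  i=2: a_2=1, p_2 = 1*45 + 2 = 47, q_2 = 1*22 + 1 = 23.
  i=3: a_3=3, p_3 = 3*47 + 45 = 186, q_3 = 3*23 + 22 = 91.
q_3 = 91 > 28, so the last convergent with denominator <= 28 is p_2/q_2 = 47/23.
The closest fraction with denominator <= 28 is either p_2/q_2 or the intermediate fraction (k*p_2 + p_1)/(k*q_2 + q_1) with the largest k >= 1 whose denominator stays <= 28; these approach x as k grows, and every other convergent or intermediate fraction in range is farther away.
Largest k: floor((28 - q_1)/q_2) = floor((28 - 22)/23) = 0.
Since k = 0, no intermediate fraction beyond p_2/q_2 has denominator <= 28, so the convergent 47/23 is the closest (its error is |186*23 - 47*91|/(91*23) = 1/2093).

47/23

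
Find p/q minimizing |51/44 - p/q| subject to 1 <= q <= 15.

Expand x = 51/44 as a continued fraction with the Euclidean algorithm:
  51 = 1*44 + 7, so a_0 = 1.
  44 = 6*7 + 2, so a_1 = 6.
  7 = 3*2 + 1, so a_2 = 3.
  2 = 2*1 + 0, so a_3 = 2.
so x = [1; 6, 3, 2].
Convergents (p_i = a_i*p_{i-1} + p_{i-2}, q_i = a_i*q_{i-1} + q_{i-2} with p_{-2}=0, p_{-1}=1, q_{-2}=1, q_{-1}=0), until the denominator exceeds 15:
  i=0: a_0=1, p_0 = 1*1 + 0 = 1, q_0 = 1*0 + 1 = 1.
  i=1: a_1=6, p_1 = 6*1 + 1 = 7, q_1 = 6*1 + 0 = 6.
  i=2: a_2=3, p_2 = 3*7 + 1 = 22, q_2 = 3*6 + 1 = 19.
q_2 = 19 > 15, so the last convergent with denominator <= 15 is p_1/q_1 = 7/6.
The closest fraction with denominator <= 15 is either p_1/q_1 or the intermediate fraction (k*p_1 + p_0)/(k*q_1 + q_0) with the largest k >= 1 whose denominator stays <= 15; these approach x as k grows, and every other convergent or intermediate fraction in range is farther away.
Largest k: floor((15 - q_0)/q_1) = floor((15 - 1)/6) = 2.
That gives (2*7 + 1)/(2*6 + 1) = 15/13.
Compare the errors: |x - 7/6| = |51*6 - 7*44|/(44*6) = 2/264, and |x - 15/13| = |51*13 - 15*44|/(44*13) = 3/572.
Cross-multiplying, 3*264 = 792 < 1144 = 2*572, so 3/572 is smaller: the intermediate fraction 15/13 is closer to x than 7/6.

15/13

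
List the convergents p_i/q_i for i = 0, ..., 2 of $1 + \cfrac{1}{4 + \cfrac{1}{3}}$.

Using the convergent recurrence p_i = a_i*p_{i-1} + p_{i-2}, q_i = a_i*q_{i-1} + q_{i-2} with p_{-2}=0, p_{-1}=1, q_{-2}=1, q_{-1}=0:
  i=0: a_0=1, p_0 = 1*1 + 0 = 1, q_0 = 1*0 + 1 = 1.
  i=1: a_1=4, p_1 = 4*1 + 1 = 5, q_1 = 4*1 + 0 = 4.
  i=2: a_2=3, p_2 = 3*5 + 1 = 16, q_2 = 3*4 + 1 = 13.

1/1, 5/4, 16/13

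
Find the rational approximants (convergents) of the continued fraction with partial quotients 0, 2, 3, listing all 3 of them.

Using the convergent recurrence p_i = a_i*p_{i-1} + p_{i-2}, q_i = a_i*q_{i-1} + q_{i-2} with p_{-2}=0, p_{-1}=1, q_{-2}=1, q_{-1}=0:
  i=0: a_0=0, p_0 = 0*1 + 0 = 0, q_0 = 0*0 + 1 = 1.
  i=1: a_1=2, p_1 = 2*0 + 1 = 1, q_1 = 2*1 + 0 = 2.
  i=2: a_2=3, p_2 = 3*1 + 0 = 3, q_2 = 3*2 + 1 = 7.

0/1, 1/2, 3/7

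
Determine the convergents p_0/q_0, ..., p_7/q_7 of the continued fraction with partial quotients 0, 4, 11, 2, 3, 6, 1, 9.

Using the convergent recurrence p_i = a_i*p_{i-1} + p_{i-2}, q_i = a_i*q_{i-1} + q_{i-2} with p_{-2}=0, p_{-1}=1, q_{-2}=1, q_{-1}=0:
  i=0: a_0=0, p_0 = 0*1 + 0 = 0, q_0 = 0*0 + 1 = 1.
  i=1: a_1=4, p_1 = 4*0 + 1 = 1, q_1 = 4*1 + 0 = 4.
  i=2: a_2=11, p_2 = 11*1 + 0 = 11, q_2 = 11*4 + 1 = 45.
  i=3: a_3=2, p_3 = 2*11 + 1 = 23, q_3 = 2*45 + 4 = 94.
  i=4: a_4=3, p_4 = 3*23 + 11 = 80, q_4 = 3*94 + 45 = 327.
  i=5: a_5=6, p_5 = 6*80 + 23 = 503, q_5 = 6*327 + 94 = 2056.
  i=6: a_6=1, p_6 = 1*503 + 80 = 583, q_6 = 1*2056 + 327 = 2383.
  i=7: a_7=9, p_7 = 9*583 + 503 = 5750, q_7 = 9*2383 + 2056 = 23503.

0/1, 1/4, 11/45, 23/94, 80/327, 503/2056, 583/2383, 5750/23503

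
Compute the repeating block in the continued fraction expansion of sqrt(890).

[29; (1, 4, 1, 58)]

Write x_i = (sqrt(890) + m_i)/d_i with (m_0, d_0) = (0, 1). a_0 = floor(sqrt(890)) = 29, since 29^2 = 841 <= 890 < 900 = 30^2.
Iterate m_{i+1} = d_i*a_i - m_i, d_{i+1} = (890 - m_{i+1}^2)/d_i, a_{i+1} = floor((a_0 + m_{i+1})/d_{i+1}):
  m_1 = 1*29 - 0 = 29, d_1 = (890 - 29^2)/1 = 49/1 = 49, a_1 = floor((29 + 29)/49) = 1.
  m_2 = 49*1 - 29 = 20, d_2 = (890 - 20^2)/49 = 490/49 = 10, a_2 = floor((29 + 20)/10) = 4.
  m_3 = 10*4 - 20 = 20, d_3 = (890 - 20^2)/10 = 490/10 = 49, a_3 = floor((29 + 20)/49) = 1.
  m_4 = 49*1 - 20 = 29, d_4 = (890 - 29^2)/49 = 49/49 = 1, a_4 = floor((29 + 29)/1) = 58.
  m_5 = 1*58 - 29 = 29, d_5 = (890 - 29^2)/1 = 49/1 = 49: (m_5, d_5) = (m_1, d_1) = (29, 49), so from here the quotients repeat a_1, ..., a_4; the period length is 4.
Hence the expansion of sqrt(890) is a_0 = 29 followed by the repeating block 1, 4, 1, 58 (period 4).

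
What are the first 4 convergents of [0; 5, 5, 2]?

Using the convergent recurrence p_i = a_i*p_{i-1} + p_{i-2}, q_i = a_i*q_{i-1} + q_{i-2} with p_{-2}=0, p_{-1}=1, q_{-2}=1, q_{-1}=0:
  i=0: a_0=0, p_0 = 0*1 + 0 = 0, q_0 = 0*0 + 1 = 1.
  i=1: a_1=5, p_1 = 5*0 + 1 = 1, q_1 = 5*1 + 0 = 5.
  i=2: a_2=5, p_2 = 5*1 + 0 = 5, q_2 = 5*5 + 1 = 26.
  i=3: a_3=2, p_3 = 2*5 + 1 = 11, q_3 = 2*26 + 5 = 57.

0/1, 1/5, 5/26, 11/57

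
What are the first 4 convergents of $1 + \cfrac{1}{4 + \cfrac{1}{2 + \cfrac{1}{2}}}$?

Using the convergent recurrence p_i = a_i*p_{i-1} + p_{i-2}, q_i = a_i*q_{i-1} + q_{i-2} with p_{-2}=0, p_{-1}=1, q_{-2}=1, q_{-1}=0:
  i=0: a_0=1, p_0 = 1*1 + 0 = 1, q_0 = 1*0 + 1 = 1.
  i=1: a_1=4, p_1 = 4*1 + 1 = 5, q_1 = 4*1 + 0 = 4.
  i=2: a_2=2, p_2 = 2*5 + 1 = 11, q_2 = 2*4 + 1 = 9.
  i=3: a_3=2, p_3 = 2*11 + 5 = 27, q_3 = 2*9 + 4 = 22.

1/1, 5/4, 11/9, 27/22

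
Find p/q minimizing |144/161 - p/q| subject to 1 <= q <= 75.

Expand x = 144/161 as a continued fraction with the Euclidean algorithm:
  144 = 0*161 + 144, so a_0 = 0.
  161 = 1*144 + 17, so a_1 = 1.
  144 = 8*17 + 8, so a_2 = 8.
  17 = 2*8 + 1, so a_3 = 2.
  8 = 8*1 + 0, so a_4 = 8.
so x = [0; 1, 8, 2, 8].
Convergents (p_i = a_i*p_{i-1} + p_{i-2}, q_i = a_i*q_{i-1} + q_{i-2} with p_{-2}=0, p_{-1}=1, q_{-2}=1, q_{-1}=0), until the denominator exceeds 75:
  i=0: a_0=0, p_0 = 0*1 + 0 = 0, q_0 = 0*0 + 1 = 1.
  i=1: a_1=1, p_1 = 1*0 + 1 = 1, q_1 = 1*1 + 0 = 1.
  i=2: a_2=8, p_2 = 8*1 + 0 = 8, q_2 = 8*1 + 1 = 9.
  i=3: a_3=2, p_3 = 2*8 + 1 = 17, q_3 = 2*9 + 1 = 19.
  i=4: a_4=8, p_4 = 8*17 + 8 = 144, q_4 = 8*19 + 9 = 161.
q_4 = 161 > 75, so the last convergent with denominator <= 75 is p_3/q_3 = 17/19.
The closest fraction with denominator <= 75 is either p_3/q_3 or the intermediate fraction (k*p_3 + p_2)/(k*q_3 + q_2) with the largest k >= 1 whose denominator stays <= 75; these approach x as k grows, and every other convergent or intermediate fraction in range is farther away.
Largest k: floor((75 - q_2)/q_3) = floor((75 - 9)/19) = 3.
That gives (3*17 + 8)/(3*19 + 9) = 59/66.
Compare the errors: |x - 17/19| = |144*19 - 17*161|/(161*19) = 1/3059, and |x - 59/66| = |144*66 - 59*161|/(161*66) = 5/10626.
Cross-multiplying, 1*10626 = 10626 < 15295 = 5*3059, so 1/3059 is smaller: the convergent 17/19 is closer to x than 59/66.

17/19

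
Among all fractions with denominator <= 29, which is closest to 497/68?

Expand x = 497/68 as a continued fraction with the Euclidean algorithm:
  497 = 7*68 + 21, so a_0 = 7.
  68 = 3*21 + 5, so a_1 = 3.
  21 = 4*5 + 1, so a_2 = 4.
  5 = 5*1 + 0, so a_3 = 5.
so x = [7; 3, 4, 5].
Convergents (p_i = a_i*p_{i-1} + p_{i-2}, q_i = a_i*q_{i-1} + q_{i-2} with p_{-2}=0, p_{-1}=1, q_{-2}=1, q_{-1}=0), until the denominator exceeds 29:
  i=0: a_0=7, p_0 = 7*1 + 0 = 7, q_0 = 7*0 + 1 = 1.
  i=1: a_1=3, p_1 = 3*7 + 1 = 22, q_1 = 3*1 + 0 = 3.
  i=2: a_2=4, p_2 = 4*22 + 7 = 95, q_2 = 4*3 + 1 = 13.
  i=3: a_3=5, p_3 = 5*95 + 22 = 497, q_3 = 5*13 + 3 = 68.
q_3 = 68 > 29, so the last convergent with denominator <= 29 is p_2/q_2 = 95/13.
The closest fraction with denominator <= 29 is either p_2/q_2 or the intermediate fraction (k*p_2 + p_1)/(k*q_2 + q_1) with the largest k >= 1 whose denominator stays <= 29; these approach x as k grows, and every other convergent or intermediate fraction in range is farther away.
Largest k: floor((29 - q_1)/q_2) = floor((29 - 3)/13) = 2.
That gives (2*95 + 22)/(2*13 + 3) = 212/29.
Compare the errors: |x - 95/13| = |497*13 - 95*68|/(68*13) = 1/884, and |x - 212/29| = |497*29 - 212*68|/(68*29) = 3/1972.
Cross-multiplying, 1*1972 = 1972 < 2652 = 3*884, so 1/884 is smaller: the convergent 95/13 is closer to x than 212/29.

95/13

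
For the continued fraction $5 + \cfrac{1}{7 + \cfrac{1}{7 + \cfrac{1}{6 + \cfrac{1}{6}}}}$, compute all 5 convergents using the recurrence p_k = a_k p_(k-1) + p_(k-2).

Using the convergent recurrence p_i = a_i*p_{i-1} + p_{i-2}, q_i = a_i*q_{i-1} + q_{i-2} with p_{-2}=0, p_{-1}=1, q_{-2}=1, q_{-1}=0:
  i=0: a_0=5, p_0 = 5*1 + 0 = 5, q_0 = 5*0 + 1 = 1.
  i=1: a_1=7, p_1 = 7*5 + 1 = 36, q_1 = 7*1 + 0 = 7.
  i=2: a_2=7, p_2 = 7*36 + 5 = 257, q_2 = 7*7 + 1 = 50.
  i=3: a_3=6, p_3 = 6*257 + 36 = 1578, q_3 = 6*50 + 7 = 307.
  i=4: a_4=6, p_4 = 6*1578 + 257 = 9725, q_4 = 6*307 + 50 = 1892.

5/1, 36/7, 257/50, 1578/307, 9725/1892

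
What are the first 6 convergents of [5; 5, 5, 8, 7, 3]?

5/1, 26/5, 135/26, 1106/213, 7877/1517, 24737/4764

Using the convergent recurrence p_i = a_i*p_{i-1} + p_{i-2}, q_i = a_i*q_{i-1} + q_{i-2} with p_{-2}=0, p_{-1}=1, q_{-2}=1, q_{-1}=0:
  i=0: a_0=5, p_0 = 5*1 + 0 = 5, q_0 = 5*0 + 1 = 1.
  i=1: a_1=5, p_1 = 5*5 + 1 = 26, q_1 = 5*1 + 0 = 5.
  i=2: a_2=5, p_2 = 5*26 + 5 = 135, q_2 = 5*5 + 1 = 26.
  i=3: a_3=8, p_3 = 8*135 + 26 = 1106, q_3 = 8*26 + 5 = 213.
  i=4: a_4=7, p_4 = 7*1106 + 135 = 7877, q_4 = 7*213 + 26 = 1517.
  i=5: a_5=3, p_5 = 3*7877 + 1106 = 24737, q_5 = 3*1517 + 213 = 4764.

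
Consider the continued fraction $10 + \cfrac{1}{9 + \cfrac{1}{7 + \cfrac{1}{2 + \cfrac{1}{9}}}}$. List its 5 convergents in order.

Using the convergent recurrence p_i = a_i*p_{i-1} + p_{i-2}, q_i = a_i*q_{i-1} + q_{i-2} with p_{-2}=0, p_{-1}=1, q_{-2}=1, q_{-1}=0:
  i=0: a_0=10, p_0 = 10*1 + 0 = 10, q_0 = 10*0 + 1 = 1.
  i=1: a_1=9, p_1 = 9*10 + 1 = 91, q_1 = 9*1 + 0 = 9.
  i=2: a_2=7, p_2 = 7*91 + 10 = 647, q_2 = 7*9 + 1 = 64.
  i=3: a_3=2, p_3 = 2*647 + 91 = 1385, q_3 = 2*64 + 9 = 137.
  i=4: a_4=9, p_4 = 9*1385 + 647 = 13112, q_4 = 9*137 + 64 = 1297.

10/1, 91/9, 647/64, 1385/137, 13112/1297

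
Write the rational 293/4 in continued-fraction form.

[73; 4]

Run the Euclidean algorithm on 293 and 4; the successive quotients are the partial quotients a_0, a_1, ... (each step inverts the fractional part left over by the previous one):
  293 = 73*4 + 1, so a_0 = 73.
  4 = 4*1 + 0, so a_1 = 4.
The remainder reaches 0 after 2 divisions, so the expansion has 2 partial quotients, read off in order.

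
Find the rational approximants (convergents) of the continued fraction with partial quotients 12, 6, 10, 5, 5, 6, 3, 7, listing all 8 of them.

Using the convergent recurrence p_i = a_i*p_{i-1} + p_{i-2}, q_i = a_i*q_{i-1} + q_{i-2} with p_{-2}=0, p_{-1}=1, q_{-2}=1, q_{-1}=0:
  i=0: a_0=12, p_0 = 12*1 + 0 = 12, q_0 = 12*0 + 1 = 1.
  i=1: a_1=6, p_1 = 6*12 + 1 = 73, q_1 = 6*1 + 0 = 6.
  i=2: a_2=10, p_2 = 10*73 + 12 = 742, q_2 = 10*6 + 1 = 61.
  i=3: a_3=5, p_3 = 5*742 + 73 = 3783, q_3 = 5*61 + 6 = 311.
  i=4: a_4=5, p_4 = 5*3783 + 742 = 19657, q_4 = 5*311 + 61 = 1616.
  i=5: a_5=6, p_5 = 6*19657 + 3783 = 121725, q_5 = 6*1616 + 311 = 10007.
  i=6: a_6=3, p_6 = 3*121725 + 19657 = 384832, q_6 = 3*10007 + 1616 = 31637.
  i=7: a_7=7, p_7 = 7*384832 + 121725 = 2815549, q_7 = 7*31637 + 10007 = 231466.

12/1, 73/6, 742/61, 3783/311, 19657/1616, 121725/10007, 384832/31637, 2815549/231466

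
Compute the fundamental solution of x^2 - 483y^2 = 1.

First expand sqrt(483) as a continued fraction. With x_i = (sqrt(483) + m_i)/d_i and (m_0, d_0) = (0, 1): a_0 = floor(sqrt(483)) = 21, since 21^2 = 441 <= 483 < 484 = 22^2.
Iterate m_{i+1} = d_i*a_i - m_i, d_{i+1} = (483 - m_{i+1}^2)/d_i, a_{i+1} = floor((a_0 + m_{i+1})/d_{i+1}):
  m_1 = 1*21 - 0 = 21, d_1 = (483 - 21^2)/1 = 42/1 = 42, a_1 = floor((21 + 21)/42) = 1.
  m_2 = 42*1 - 21 = 21, d_2 = (483 - 21^2)/42 = 42/42 = 1, a_2 = floor((21 + 21)/1) = 42.
  m_3 = 1*42 - 21 = 21, d_3 = (483 - 21^2)/1 = 42/1 = 42: (m_3, d_3) = (m_1, d_1) = (21, 42), so from here the quotients repeat a_1, a_2; the period length is 2.
So sqrt(483) = [21; (1, 42)] with period length k = 2.
k is even, so the fundamental solution of x^2 - 483y^2 = 1 is (p_{k-1}, q_{k-1}) = (p_1, q_1); compute convergents through index 1.
Convergents (p_i = a_i*p_{i-1} + p_{i-2}, q_i = a_i*q_{i-1} + q_{i-2} with p_{-2}=0, p_{-1}=1, q_{-2}=1, q_{-1}=0):
  i=0: a_0=21, p_0 = 21*1 + 0 = 21, q_0 = 21*0 + 1 = 1.
  i=1: a_1=1, p_1 = 1*21 + 1 = 22, q_1 = 1*1 + 0 = 1.
Check: 22^2 - 483*1^2 = 484 - 483 = 1, so (x, y) = (22, 1) solves the equation, and by the theorem it is the least positive solution.

(x, y) = (22, 1)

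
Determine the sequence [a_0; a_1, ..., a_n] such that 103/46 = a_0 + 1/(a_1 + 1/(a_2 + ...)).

Run the Euclidean algorithm on 103 and 46; the successive quotients are the partial quotients a_0, a_1, ... (each step inverts the fractional part left over by the previous one):
  103 = 2*46 + 11, so a_0 = 2.
  46 = 4*11 + 2, so a_1 = 4.
  11 = 5*2 + 1, so a_2 = 5.
  2 = 2*1 + 0, so a_3 = 2.
The remainder reaches 0 after 4 divisions, so the expansion has 4 partial quotients, read off in order.

[2; 4, 5, 2]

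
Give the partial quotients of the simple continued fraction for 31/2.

Run the Euclidean algorithm on 31 and 2; the successive quotients are the partial quotients a_0, a_1, ... (each step inverts the fractional part left over by the previous one):
  31 = 15*2 + 1, so a_0 = 15.
  2 = 2*1 + 0, so a_1 = 2.
The remainder reaches 0 after 2 divisions, so the expansion has 2 partial quotients, read off in order.

[15; 2]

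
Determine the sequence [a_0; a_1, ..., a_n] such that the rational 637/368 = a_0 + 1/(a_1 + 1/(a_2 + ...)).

Run the Euclidean algorithm on 637 and 368; the successive quotients are the partial quotients a_0, a_1, ... (each step inverts the fractional part left over by the previous one):
  637 = 1*368 + 269, so a_0 = 1.
  368 = 1*269 + 99, so a_1 = 1.
  269 = 2*99 + 71, so a_2 = 2.
  99 = 1*71 + 28, so a_3 = 1.
  71 = 2*28 + 15, so a_4 = 2.
  28 = 1*15 + 13, so a_5 = 1.
  15 = 1*13 + 2, so a_6 = 1.
  13 = 6*2 + 1, so a_7 = 6.
  2 = 2*1 + 0, so a_8 = 2.
The remainder reaches 0 after 9 divisions, so the expansion has 9 partial quotients, read off in order.

[1; 1, 2, 1, 2, 1, 1, 6, 2]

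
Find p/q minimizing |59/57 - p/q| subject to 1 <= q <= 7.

Expand x = 59/57 as a continued fraction with the Euclidean algorithm:
  59 = 1*57 + 2, so a_0 = 1.
  57 = 28*2 + 1, so a_1 = 28.
  2 = 2*1 + 0, so a_2 = 2.
so x = [1; 28, 2].
Convergents (p_i = a_i*p_{i-1} + p_{i-2}, q_i = a_i*q_{i-1} + q_{i-2} with p_{-2}=0, p_{-1}=1, q_{-2}=1, q_{-1}=0), until the denominator exceeds 7:
  i=0: a_0=1, p_0 = 1*1 + 0 = 1, q_0 = 1*0 + 1 = 1.
  i=1: a_1=28, p_1 = 28*1 + 1 = 29, q_1 = 28*1 + 0 = 28.
q_1 = 28 > 7, so the last convergent with denominator <= 7 is p_0/q_0 = 1/1.
The closest fraction with denominator <= 7 is either p_0/q_0 or the intermediate fraction (k*p_0 + p_{-1})/(k*q_0 + q_{-1}) with the largest k >= 1 whose denominator stays <= 7; these approach x as k grows, and every other convergent or intermediate fraction in range is farther away.
Largest k: floor((7 - q_{-1})/q_0) = floor((7 - 0)/1) = 7 (using the seeds p_{-1} = 1, q_{-1} = 0).
That gives (7*1 + 1)/(7*1 + 0) = 8/7.
Compare the errors: |x - 1/1| = |59*1 - 1*57|/(57*1) = 2/57, and |x - 8/7| = |59*7 - 8*57|/(57*7) = 43/399.
Cross-multiplying, 2*399 = 798 < 2451 = 43*57, so 2/57 is smaller: the convergent 1/1 is closer to x than 8/7.

1/1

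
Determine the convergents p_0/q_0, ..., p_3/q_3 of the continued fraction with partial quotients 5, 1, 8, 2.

5/1, 6/1, 53/9, 112/19

Using the convergent recurrence p_i = a_i*p_{i-1} + p_{i-2}, q_i = a_i*q_{i-1} + q_{i-2} with p_{-2}=0, p_{-1}=1, q_{-2}=1, q_{-1}=0:
  i=0: a_0=5, p_0 = 5*1 + 0 = 5, q_0 = 5*0 + 1 = 1.
  i=1: a_1=1, p_1 = 1*5 + 1 = 6, q_1 = 1*1 + 0 = 1.
  i=2: a_2=8, p_2 = 8*6 + 5 = 53, q_2 = 8*1 + 1 = 9.
  i=3: a_3=2, p_3 = 2*53 + 6 = 112, q_3 = 2*9 + 1 = 19.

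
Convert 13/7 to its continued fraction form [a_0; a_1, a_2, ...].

[1; 1, 6]

Run the Euclidean algorithm on 13 and 7; the successive quotients are the partial quotients a_0, a_1, ... (each step inverts the fractional part left over by the previous one):
  13 = 1*7 + 6, so a_0 = 1.
  7 = 1*6 + 1, so a_1 = 1.
  6 = 6*1 + 0, so a_2 = 6.
The remainder reaches 0 after 3 divisions, so the expansion has 3 partial quotients, read off in order.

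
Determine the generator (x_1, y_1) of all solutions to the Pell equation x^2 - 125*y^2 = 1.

First expand sqrt(125) as a continued fraction. With x_i = (sqrt(125) + m_i)/d_i and (m_0, d_0) = (0, 1): a_0 = floor(sqrt(125)) = 11, since 11^2 = 121 <= 125 < 144 = 12^2.
Iterate m_{i+1} = d_i*a_i - m_i, d_{i+1} = (125 - m_{i+1}^2)/d_i, a_{i+1} = floor((a_0 + m_{i+1})/d_{i+1}):
  m_1 = 1*11 - 0 = 11, d_1 = (125 - 11^2)/1 = 4/1 = 4, a_1 = floor((11 + 11)/4) = 5.
  m_2 = 4*5 - 11 = 9, d_2 = (125 - 9^2)/4 = 44/4 = 11, a_2 = floor((11 + 9)/11) = 1.
  m_3 = 11*1 - 9 = 2, d_3 = (125 - 2^2)/11 = 121/11 = 11, a_3 = floor((11 + 2)/11) = 1.
  m_4 = 11*1 - 2 = 9, d_4 = (125 - 9^2)/11 = 44/11 = 4, a_4 = floor((11 + 9)/4) = 5.
  m_5 = 4*5 - 9 = 11, d_5 = (125 - 11^2)/4 = 4/4 = 1, a_5 = floor((11 + 11)/1) = 22.
  m_6 = 1*22 - 11 = 11, d_6 = (125 - 11^2)/1 = 4/1 = 4: (m_6, d_6) = (m_1, d_1) = (11, 4), so from here the quotients repeat a_1, ..., a_5; the period length is 5.
So sqrt(125) = [11; (5, 1, 1, 5, 22)] with period length k = 5.
k is odd, so (p_{k-1}, q_{k-1}) only solves x^2 - 125y^2 = -1 and the fundamental solution of x^2 - 125y^2 = 1 is (p_{2k-1}, q_{2k-1}) = (p_9, q_9); compute convergents through index 9, running through the period twice.
Convergents (p_i = a_i*p_{i-1} + p_{i-2}, q_i = a_i*q_{i-1} + q_{i-2} with p_{-2}=0, p_{-1}=1, q_{-2}=1, q_{-1}=0):
  i=0: a_0=11, p_0 = 11*1 + 0 = 11, q_0 = 11*0 + 1 = 1.
  i=1: a_1=5, p_1 = 5*11 + 1 = 56, q_1 = 5*1 + 0 = 5.
  i=2: a_2=1, p_2 = 1*56 + 11 = 67, q_2 = 1*5 + 1 = 6.
  i=3: a_3=1, p_3 = 1*67 + 56 = 123, q_3 = 1*6 + 5 = 11.
  i=4: a_4=5, p_4 = 5*123 + 67 = 682, q_4 = 5*11 + 6 = 61.
  i=5: a_5=22, p_5 = 22*682 + 123 = 15127, q_5 = 22*61 + 11 = 1353.
  i=6: a_6=5, p_6 = 5*15127 + 682 = 76317, q_6 = 5*1353 + 61 = 6826.
  i=7: a_7=1, p_7 = 1*76317 + 15127 = 91444, q_7 = 1*6826 + 1353 = 8179.
  i=8: a_8=1, p_8 = 1*91444 + 76317 = 167761, q_8 = 1*8179 + 6826 = 15005.
  i=9: a_9=5, p_9 = 5*167761 + 91444 = 930249, q_9 = 5*15005 + 8179 = 83204.
Indeed p_4^2 - 125*q_4^2 = 465124 - 465125 = -1, not +1.
Check: 930249^2 - 125*83204^2 = 865363202001 - 865363202000 = 1, so (x, y) = (930249, 83204) solves the equation, and by the theorem it is the least positive solution.

(x, y) = (930249, 83204)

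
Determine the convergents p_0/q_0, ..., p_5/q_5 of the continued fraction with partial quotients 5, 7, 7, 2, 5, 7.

5/1, 36/7, 257/50, 550/107, 3007/585, 21599/4202

Using the convergent recurrence p_i = a_i*p_{i-1} + p_{i-2}, q_i = a_i*q_{i-1} + q_{i-2} with p_{-2}=0, p_{-1}=1, q_{-2}=1, q_{-1}=0:
  i=0: a_0=5, p_0 = 5*1 + 0 = 5, q_0 = 5*0 + 1 = 1.
  i=1: a_1=7, p_1 = 7*5 + 1 = 36, q_1 = 7*1 + 0 = 7.
  i=2: a_2=7, p_2 = 7*36 + 5 = 257, q_2 = 7*7 + 1 = 50.
  i=3: a_3=2, p_3 = 2*257 + 36 = 550, q_3 = 2*50 + 7 = 107.
  i=4: a_4=5, p_4 = 5*550 + 257 = 3007, q_4 = 5*107 + 50 = 585.
  i=5: a_5=7, p_5 = 7*3007 + 550 = 21599, q_5 = 7*585 + 107 = 4202.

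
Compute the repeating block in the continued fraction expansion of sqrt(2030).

Write x_i = (sqrt(2030) + m_i)/d_i with (m_0, d_0) = (0, 1). a_0 = floor(sqrt(2030)) = 45, since 45^2 = 2025 <= 2030 < 2116 = 46^2.
Iterate m_{i+1} = d_i*a_i - m_i, d_{i+1} = (2030 - m_{i+1}^2)/d_i, a_{i+1} = floor((a_0 + m_{i+1})/d_{i+1}):
  m_1 = 1*45 - 0 = 45, d_1 = (2030 - 45^2)/1 = 5/1 = 5, a_1 = floor((45 + 45)/5) = 18.
  m_2 = 5*18 - 45 = 45, d_2 = (2030 - 45^2)/5 = 5/5 = 1, a_2 = floor((45 + 45)/1) = 90.
  m_3 = 1*90 - 45 = 45, d_3 = (2030 - 45^2)/1 = 5/1 = 5: (m_3, d_3) = (m_1, d_1) = (45, 5), so from here the quotients repeat a_1, a_2; the period length is 2.
Hence the expansion of sqrt(2030) is a_0 = 45 followed by the repeating block 18, 90 (period 2).

[45; (18, 90)]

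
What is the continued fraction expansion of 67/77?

Run the Euclidean algorithm on 67 and 77; the successive quotients are the partial quotients a_0, a_1, ... (each step inverts the fractional part left over by the previous one):
  67 = 0*77 + 67, so a_0 = 0.
  77 = 1*67 + 10, so a_1 = 1.
  67 = 6*10 + 7, so a_2 = 6.
  10 = 1*7 + 3, so a_3 = 1.
  7 = 2*3 + 1, so a_4 = 2.
  3 = 3*1 + 0, so a_5 = 3.
The remainder reaches 0 after 6 divisions, so the expansion has 6 partial quotients, read off in order.

[0; 1, 6, 1, 2, 3]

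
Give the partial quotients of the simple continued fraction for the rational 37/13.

[2; 1, 5, 2]

Run the Euclidean algorithm on 37 and 13; the successive quotients are the partial quotients a_0, a_1, ... (each step inverts the fractional part left over by the previous one):
  37 = 2*13 + 11, so a_0 = 2.
  13 = 1*11 + 2, so a_1 = 1.
  11 = 5*2 + 1, so a_2 = 5.
  2 = 2*1 + 0, so a_3 = 2.
The remainder reaches 0 after 4 divisions, so the expansion has 4 partial quotients, read off in order.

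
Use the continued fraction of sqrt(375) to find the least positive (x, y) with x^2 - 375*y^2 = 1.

(x, y) = (15124, 781)

First expand sqrt(375) as a continued fraction. With x_i = (sqrt(375) + m_i)/d_i and (m_0, d_0) = (0, 1): a_0 = floor(sqrt(375)) = 19, since 19^2 = 361 <= 375 < 400 = 20^2.
Iterate m_{i+1} = d_i*a_i - m_i, d_{i+1} = (375 - m_{i+1}^2)/d_i, a_{i+1} = floor((a_0 + m_{i+1})/d_{i+1}):
  m_1 = 1*19 - 0 = 19, d_1 = (375 - 19^2)/1 = 14/1 = 14, a_1 = floor((19 + 19)/14) = 2.
  m_2 = 14*2 - 19 = 9, d_2 = (375 - 9^2)/14 = 294/14 = 21, a_2 = floor((19 + 9)/21) = 1.
  m_3 = 21*1 - 9 = 12, d_3 = (375 - 12^2)/21 = 231/21 = 11, a_3 = floor((19 + 12)/11) = 2.
  m_4 = 11*2 - 12 = 10, d_4 = (375 - 10^2)/11 = 275/11 = 25, a_4 = floor((19 + 10)/25) = 1.
  m_5 = 25*1 - 10 = 15, d_5 = (375 - 15^2)/25 = 150/25 = 6, a_5 = floor((19 + 15)/6) = 5.
  m_6 = 6*5 - 15 = 15, d_6 = (375 - 15^2)/6 = 150/6 = 25, a_6 = floor((19 + 15)/25) = 1.
  m_7 = 25*1 - 15 = 10, d_7 = (375 - 10^2)/25 = 275/25 = 11, a_7 = floor((19 + 10)/11) = 2.
  m_8 = 11*2 - 10 = 12, d_8 = (375 - 12^2)/11 = 231/11 = 21, a_8 = floor((19 + 12)/21) = 1.
  m_9 = 21*1 - 12 = 9, d_9 = (375 - 9^2)/21 = 294/21 = 14, a_9 = floor((19 + 9)/14) = 2.
  m_10 = 14*2 - 9 = 19, d_10 = (375 - 19^2)/14 = 14/14 = 1, a_10 = floor((19 + 19)/1) = 38.
  m_11 = 1*38 - 19 = 19, d_11 = (375 - 19^2)/1 = 14/1 = 14: (m_11, d_11) = (m_1, d_1) = (19, 14), so from here the quotients repeat a_1, ..., a_10; the period length is 10.
So sqrt(375) = [19; (2, 1, 2, 1, 5, 1, 2, 1, 2, 38)] with period length k = 10.
k is even, so the fundamental solution of x^2 - 375y^2 = 1 is (p_{k-1}, q_{k-1}) = (p_9, q_9); compute convergents through index 9.
Convergents (p_i = a_i*p_{i-1} + p_{i-2}, q_i = a_i*q_{i-1} + q_{i-2} with p_{-2}=0, p_{-1}=1, q_{-2}=1, q_{-1}=0):
  i=0: a_0=19, p_0 = 19*1 + 0 = 19, q_0 = 19*0 + 1 = 1.
  i=1: a_1=2, p_1 = 2*19 + 1 = 39, q_1 = 2*1 + 0 = 2.
  i=2: a_2=1, p_2 = 1*39 + 19 = 58, q_2 = 1*2 + 1 = 3.
  i=3: a_3=2, p_3 = 2*58 + 39 = 155, q_3 = 2*3 + 2 = 8.
  i=4: a_4=1, p_4 = 1*155 + 58 = 213, q_4 = 1*8 + 3 = 11.
  i=5: a_5=5, p_5 = 5*213 + 155 = 1220, q_5 = 5*11 + 8 = 63.
  i=6: a_6=1, p_6 = 1*1220 + 213 = 1433, q_6 = 1*63 + 11 = 74.
  i=7: a_7=2, p_7 = 2*1433 + 1220 = 4086, q_7 = 2*74 + 63 = 211.
  i=8: a_8=1, p_8 = 1*4086 + 1433 = 5519, q_8 = 1*211 + 74 = 285.
  i=9: a_9=2, p_9 = 2*5519 + 4086 = 15124, q_9 = 2*285 + 211 = 781.
Check: 15124^2 - 375*781^2 = 228735376 - 228735375 = 1, so (x, y) = (15124, 781) solves the equation, and by the theorem it is the least positive solution.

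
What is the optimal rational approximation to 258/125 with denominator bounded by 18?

Expand x = 258/125 as a continued fraction with the Euclidean algorithm:
  258 = 2*125 + 8, so a_0 = 2.
  125 = 15*8 + 5, so a_1 = 15.
  8 = 1*5 + 3, so a_2 = 1.
  5 = 1*3 + 2, so a_3 = 1.
  3 = 1*2 + 1, so a_4 = 1.
  2 = 2*1 + 0, so a_5 = 2.
so x = [2; 15, 1, 1, 1, 2].
Convergents (p_i = a_i*p_{i-1} + p_{i-2}, q_i = a_i*q_{i-1} + q_{i-2} with p_{-2}=0, p_{-1}=1, q_{-2}=1, q_{-1}=0), until the denominator exceeds 18:
  i=0: a_0=2, p_0 = 2*1 + 0 = 2, q_0 = 2*0 + 1 = 1.
  i=1: a_1=15, p_1 = 15*2 + 1 = 31, q_1 = 15*1 + 0 = 15.
  i=2: a_2=1, p_2 = 1*31 + 2 = 33, q_2 = 1*15 + 1 = 16.
  i=3: a_3=1, p_3 = 1*33 + 31 = 64, q_3 = 1*16 + 15 = 31.
q_3 = 31 > 18, so the last convergent with denominator <= 18 is p_2/q_2 = 33/16.
The closest fraction with denominator <= 18 is either p_2/q_2 or the intermediate fraction (k*p_2 + p_1)/(k*q_2 + q_1) with the largest k >= 1 whose denominator stays <= 18; these approach x as k grows, and every other convergent or intermediate fraction in range is farther away.
Largest k: floor((18 - q_1)/q_2) = floor((18 - 15)/16) = 0.
Since k = 0, no intermediate fraction beyond p_2/q_2 has denominator <= 18, so the convergent 33/16 is the closest (its error is |258*16 - 33*125|/(125*16) = 3/2000).

33/16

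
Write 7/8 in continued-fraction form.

[0; 1, 7]

Run the Euclidean algorithm on 7 and 8; the successive quotients are the partial quotients a_0, a_1, ... (each step inverts the fractional part left over by the previous one):
  7 = 0*8 + 7, so a_0 = 0.
  8 = 1*7 + 1, so a_1 = 1.
  7 = 7*1 + 0, so a_2 = 7.
The remainder reaches 0 after 3 divisions, so the expansion has 3 partial quotients, read off in order.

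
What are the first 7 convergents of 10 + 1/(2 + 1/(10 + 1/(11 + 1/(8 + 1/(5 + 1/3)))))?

Using the convergent recurrence p_i = a_i*p_{i-1} + p_{i-2}, q_i = a_i*q_{i-1} + q_{i-2} with p_{-2}=0, p_{-1}=1, q_{-2}=1, q_{-1}=0:
  i=0: a_0=10, p_0 = 10*1 + 0 = 10, q_0 = 10*0 + 1 = 1.
  i=1: a_1=2, p_1 = 2*10 + 1 = 21, q_1 = 2*1 + 0 = 2.
  i=2: a_2=10, p_2 = 10*21 + 10 = 220, q_2 = 10*2 + 1 = 21.
  i=3: a_3=11, p_3 = 11*220 + 21 = 2441, q_3 = 11*21 + 2 = 233.
  i=4: a_4=8, p_4 = 8*2441 + 220 = 19748, q_4 = 8*233 + 21 = 1885.
  i=5: a_5=5, p_5 = 5*19748 + 2441 = 101181, q_5 = 5*1885 + 233 = 9658.
  i=6: a_6=3, p_6 = 3*101181 + 19748 = 323291, q_6 = 3*9658 + 1885 = 30859.

10/1, 21/2, 220/21, 2441/233, 19748/1885, 101181/9658, 323291/30859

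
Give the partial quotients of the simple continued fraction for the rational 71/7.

[10; 7]

Run the Euclidean algorithm on 71 and 7; the successive quotients are the partial quotients a_0, a_1, ... (each step inverts the fractional part left over by the previous one):
  71 = 10*7 + 1, so a_0 = 10.
  7 = 7*1 + 0, so a_1 = 7.
The remainder reaches 0 after 2 divisions, so the expansion has 2 partial quotients, read off in order.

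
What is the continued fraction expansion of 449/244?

Run the Euclidean algorithm on 449 and 244; the successive quotients are the partial quotients a_0, a_1, ... (each step inverts the fractional part left over by the previous one):
  449 = 1*244 + 205, so a_0 = 1.
  244 = 1*205 + 39, so a_1 = 1.
  205 = 5*39 + 10, so a_2 = 5.
  39 = 3*10 + 9, so a_3 = 3.
  10 = 1*9 + 1, so a_4 = 1.
  9 = 9*1 + 0, so a_5 = 9.
The remainder reaches 0 after 6 divisions, so the expansion has 6 partial quotients, read off in order.

[1; 1, 5, 3, 1, 9]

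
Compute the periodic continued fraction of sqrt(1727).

Write x_i = (sqrt(1727) + m_i)/d_i with (m_0, d_0) = (0, 1). a_0 = floor(sqrt(1727)) = 41, since 41^2 = 1681 <= 1727 < 1764 = 42^2.
Iterate m_{i+1} = d_i*a_i - m_i, d_{i+1} = (1727 - m_{i+1}^2)/d_i, a_{i+1} = floor((a_0 + m_{i+1})/d_{i+1}):
  m_1 = 1*41 - 0 = 41, d_1 = (1727 - 41^2)/1 = 46/1 = 46, a_1 = floor((41 + 41)/46) = 1.
  m_2 = 46*1 - 41 = 5, d_2 = (1727 - 5^2)/46 = 1702/46 = 37, a_2 = floor((41 + 5)/37) = 1.
  m_3 = 37*1 - 5 = 32, d_3 = (1727 - 32^2)/37 = 703/37 = 19, a_3 = floor((41 + 32)/19) = 3.
  m_4 = 19*3 - 32 = 25, d_4 = (1727 - 25^2)/19 = 1102/19 = 58, a_4 = floor((41 + 25)/58) = 1.
  m_5 = 58*1 - 25 = 33, d_5 = (1727 - 33^2)/58 = 638/58 = 11, a_5 = floor((41 + 33)/11) = 6.
  m_6 = 11*6 - 33 = 33, d_6 = (1727 - 33^2)/11 = 638/11 = 58, a_6 = floor((41 + 33)/58) = 1.
  m_7 = 58*1 - 33 = 25, d_7 = (1727 - 25^2)/58 = 1102/58 = 19, a_7 = floor((41 + 25)/19) = 3.
  m_8 = 19*3 - 25 = 32, d_8 = (1727 - 32^2)/19 = 703/19 = 37, a_8 = floor((41 + 32)/37) = 1.
  m_9 = 37*1 - 32 = 5, d_9 = (1727 - 5^2)/37 = 1702/37 = 46, a_9 = floor((41 + 5)/46) = 1.
  m_10 = 46*1 - 5 = 41, d_10 = (1727 - 41^2)/46 = 46/46 = 1, a_10 = floor((41 + 41)/1) = 82.
  m_11 = 1*82 - 41 = 41, d_11 = (1727 - 41^2)/1 = 46/1 = 46: (m_11, d_11) = (m_1, d_1) = (41, 46), so from here the quotients repeat a_1, ..., a_10; the period length is 10.
Hence the expansion of sqrt(1727) is a_0 = 41 followed by the repeating block 1, 1, 3, 1, 6, 1, 3, 1, 1, 82 (period 10).

[41; (1, 1, 3, 1, 6, 1, 3, 1, 1, 82)]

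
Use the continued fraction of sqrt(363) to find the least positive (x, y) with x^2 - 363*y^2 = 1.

First expand sqrt(363) as a continued fraction. With x_i = (sqrt(363) + m_i)/d_i and (m_0, d_0) = (0, 1): a_0 = floor(sqrt(363)) = 19, since 19^2 = 361 <= 363 < 400 = 20^2.
Iterate m_{i+1} = d_i*a_i - m_i, d_{i+1} = (363 - m_{i+1}^2)/d_i, a_{i+1} = floor((a_0 + m_{i+1})/d_{i+1}):
  m_1 = 1*19 - 0 = 19, d_1 = (363 - 19^2)/1 = 2/1 = 2, a_1 = floor((19 + 19)/2) = 19.
  m_2 = 2*19 - 19 = 19, d_2 = (363 - 19^2)/2 = 2/2 = 1, a_2 = floor((19 + 19)/1) = 38.
  m_3 = 1*38 - 19 = 19, d_3 = (363 - 19^2)/1 = 2/1 = 2: (m_3, d_3) = (m_1, d_1) = (19, 2), so from here the quotients repeat a_1, a_2; the period length is 2.
So sqrt(363) = [19; (19, 38)] with period length k = 2.
k is even, so the fundamental solution of x^2 - 363y^2 = 1 is (p_{k-1}, q_{k-1}) = (p_1, q_1); compute convergents through index 1.
Convergents (p_i = a_i*p_{i-1} + p_{i-2}, q_i = a_i*q_{i-1} + q_{i-2} with p_{-2}=0, p_{-1}=1, q_{-2}=1, q_{-1}=0):
  i=0: a_0=19, p_0 = 19*1 + 0 = 19, q_0 = 19*0 + 1 = 1.
  i=1: a_1=19, p_1 = 19*19 + 1 = 362, q_1 = 19*1 + 0 = 19.
Check: 362^2 - 363*19^2 = 131044 - 131043 = 1, so (x, y) = (362, 19) solves the equation, and by the theorem it is the least positive solution.

(x, y) = (362, 19)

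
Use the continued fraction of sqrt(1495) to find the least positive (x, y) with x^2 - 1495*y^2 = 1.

First expand sqrt(1495) as a continued fraction. With x_i = (sqrt(1495) + m_i)/d_i and (m_0, d_0) = (0, 1): a_0 = floor(sqrt(1495)) = 38, since 38^2 = 1444 <= 1495 < 1521 = 39^2.
Iterate m_{i+1} = d_i*a_i - m_i, d_{i+1} = (1495 - m_{i+1}^2)/d_i, a_{i+1} = floor((a_0 + m_{i+1})/d_{i+1}):
  m_1 = 1*38 - 0 = 38, d_1 = (1495 - 38^2)/1 = 51/1 = 51, a_1 = floor((38 + 38)/51) = 1.
  m_2 = 51*1 - 38 = 13, d_2 = (1495 - 13^2)/51 = 1326/51 = 26, a_2 = floor((38 + 13)/26) = 1.
  m_3 = 26*1 - 13 = 13, d_3 = (1495 - 13^2)/26 = 1326/26 = 51, a_3 = floor((38 + 13)/51) = 1.
  m_4 = 51*1 - 13 = 38, d_4 = (1495 - 38^2)/51 = 51/51 = 1, a_4 = floor((38 + 38)/1) = 76.
  m_5 = 1*76 - 38 = 38, d_5 = (1495 - 38^2)/1 = 51/1 = 51: (m_5, d_5) = (m_1, d_1) = (38, 51), so from here the quotients repeat a_1, ..., a_4; the period length is 4.
So sqrt(1495) = [38; (1, 1, 1, 76)] with period length k = 4.
k is even, so the fundamental solution of x^2 - 1495y^2 = 1 is (p_{k-1}, q_{k-1}) = (p_3, q_3); compute convergents through index 3.
Convergents (p_i = a_i*p_{i-1} + p_{i-2}, q_i = a_i*q_{i-1} + q_{i-2} with p_{-2}=0, p_{-1}=1, q_{-2}=1, q_{-1}=0):
  i=0: a_0=38, p_0 = 38*1 + 0 = 38, q_0 = 38*0 + 1 = 1.
  i=1: a_1=1, p_1 = 1*38 + 1 = 39, q_1 = 1*1 + 0 = 1.
  i=2: a_2=1, p_2 = 1*39 + 38 = 77, q_2 = 1*1 + 1 = 2.
  i=3: a_3=1, p_3 = 1*77 + 39 = 116, q_3 = 1*2 + 1 = 3.
Check: 116^2 - 1495*3^2 = 13456 - 13455 = 1, so (x, y) = (116, 3) solves the equation, and by the theorem it is the least positive solution.

(x, y) = (116, 3)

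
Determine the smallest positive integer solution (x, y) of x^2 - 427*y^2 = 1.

First expand sqrt(427) as a continued fraction. With x_i = (sqrt(427) + m_i)/d_i and (m_0, d_0) = (0, 1): a_0 = floor(sqrt(427)) = 20, since 20^2 = 400 <= 427 < 441 = 21^2.
Iterate m_{i+1} = d_i*a_i - m_i, d_{i+1} = (427 - m_{i+1}^2)/d_i, a_{i+1} = floor((a_0 + m_{i+1})/d_{i+1}):
  m_1 = 1*20 - 0 = 20, d_1 = (427 - 20^2)/1 = 27/1 = 27, a_1 = floor((20 + 20)/27) = 1.
  m_2 = 27*1 - 20 = 7, d_2 = (427 - 7^2)/27 = 378/27 = 14, a_2 = floor((20 + 7)/14) = 1.
  m_3 = 14*1 - 7 = 7, d_3 = (427 - 7^2)/14 = 378/14 = 27, a_3 = floor((20 + 7)/27) = 1.
  m_4 = 27*1 - 7 = 20, d_4 = (427 - 20^2)/27 = 27/27 = 1, a_4 = floor((20 + 20)/1) = 40.
  m_5 = 1*40 - 20 = 20, d_5 = (427 - 20^2)/1 = 27/1 = 27: (m_5, d_5) = (m_1, d_1) = (20, 27), so from here the quotients repeat a_1, ..., a_4; the period length is 4.
So sqrt(427) = [20; (1, 1, 1, 40)] with period length k = 4.
k is even, so the fundamental solution of x^2 - 427y^2 = 1 is (p_{k-1}, q_{k-1}) = (p_3, q_3); compute convergents through index 3.
Convergents (p_i = a_i*p_{i-1} + p_{i-2}, q_i = a_i*q_{i-1} + q_{i-2} with p_{-2}=0, p_{-1}=1, q_{-2}=1, q_{-1}=0):
  i=0: a_0=20, p_0 = 20*1 + 0 = 20, q_0 = 20*0 + 1 = 1.
  i=1: a_1=1, p_1 = 1*20 + 1 = 21, q_1 = 1*1 + 0 = 1.
  i=2: a_2=1, p_2 = 1*21 + 20 = 41, q_2 = 1*1 + 1 = 2.
  i=3: a_3=1, p_3 = 1*41 + 21 = 62, q_3 = 1*2 + 1 = 3.
Check: 62^2 - 427*3^2 = 3844 - 3843 = 1, so (x, y) = (62, 3) solves the equation, and by the theorem it is the least positive solution.

(x, y) = (62, 3)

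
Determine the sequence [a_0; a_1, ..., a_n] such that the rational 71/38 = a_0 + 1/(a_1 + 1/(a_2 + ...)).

Run the Euclidean algorithm on 71 and 38; the successive quotients are the partial quotients a_0, a_1, ... (each step inverts the fractional part left over by the previous one):
  71 = 1*38 + 33, so a_0 = 1.
  38 = 1*33 + 5, so a_1 = 1.
  33 = 6*5 + 3, so a_2 = 6.
  5 = 1*3 + 2, so a_3 = 1.
  3 = 1*2 + 1, so a_4 = 1.
  2 = 2*1 + 0, so a_5 = 2.
The remainder reaches 0 after 6 divisions, so the expansion has 6 partial quotients, read off in order.

[1; 1, 6, 1, 1, 2]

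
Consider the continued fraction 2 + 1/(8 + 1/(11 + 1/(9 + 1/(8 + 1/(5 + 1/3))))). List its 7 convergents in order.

2/1, 17/8, 189/89, 1718/809, 13933/6561, 71383/33614, 228082/107403

Using the convergent recurrence p_i = a_i*p_{i-1} + p_{i-2}, q_i = a_i*q_{i-1} + q_{i-2} with p_{-2}=0, p_{-1}=1, q_{-2}=1, q_{-1}=0:
  i=0: a_0=2, p_0 = 2*1 + 0 = 2, q_0 = 2*0 + 1 = 1.
  i=1: a_1=8, p_1 = 8*2 + 1 = 17, q_1 = 8*1 + 0 = 8.
  i=2: a_2=11, p_2 = 11*17 + 2 = 189, q_2 = 11*8 + 1 = 89.
  i=3: a_3=9, p_3 = 9*189 + 17 = 1718, q_3 = 9*89 + 8 = 809.
  i=4: a_4=8, p_4 = 8*1718 + 189 = 13933, q_4 = 8*809 + 89 = 6561.
  i=5: a_5=5, p_5 = 5*13933 + 1718 = 71383, q_5 = 5*6561 + 809 = 33614.
  i=6: a_6=3, p_6 = 3*71383 + 13933 = 228082, q_6 = 3*33614 + 6561 = 107403.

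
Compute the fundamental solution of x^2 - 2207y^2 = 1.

(x, y) = (2208, 47)

First expand sqrt(2207) as a continued fraction. With x_i = (sqrt(2207) + m_i)/d_i and (m_0, d_0) = (0, 1): a_0 = floor(sqrt(2207)) = 46, since 46^2 = 2116 <= 2207 < 2209 = 47^2.
Iterate m_{i+1} = d_i*a_i - m_i, d_{i+1} = (2207 - m_{i+1}^2)/d_i, a_{i+1} = floor((a_0 + m_{i+1})/d_{i+1}):
  m_1 = 1*46 - 0 = 46, d_1 = (2207 - 46^2)/1 = 91/1 = 91, a_1 = floor((46 + 46)/91) = 1.
  m_2 = 91*1 - 46 = 45, d_2 = (2207 - 45^2)/91 = 182/91 = 2, a_2 = floor((46 + 45)/2) = 45.
  m_3 = 2*45 - 45 = 45, d_3 = (2207 - 45^2)/2 = 182/2 = 91, a_3 = floor((46 + 45)/91) = 1.
  m_4 = 91*1 - 45 = 46, d_4 = (2207 - 46^2)/91 = 91/91 = 1, a_4 = floor((46 + 46)/1) = 92.
  m_5 = 1*92 - 46 = 46, d_5 = (2207 - 46^2)/1 = 91/1 = 91: (m_5, d_5) = (m_1, d_1) = (46, 91), so from here the quotients repeat a_1, ..., a_4; the period length is 4.
So sqrt(2207) = [46; (1, 45, 1, 92)] with period length k = 4.
k is even, so the fundamental solution of x^2 - 2207y^2 = 1 is (p_{k-1}, q_{k-1}) = (p_3, q_3); compute convergents through index 3.
Convergents (p_i = a_i*p_{i-1} + p_{i-2}, q_i = a_i*q_{i-1} + q_{i-2} with p_{-2}=0, p_{-1}=1, q_{-2}=1, q_{-1}=0):
  i=0: a_0=46, p_0 = 46*1 + 0 = 46, q_0 = 46*0 + 1 = 1.
  i=1: a_1=1, p_1 = 1*46 + 1 = 47, q_1 = 1*1 + 0 = 1.
  i=2: a_2=45, p_2 = 45*47 + 46 = 2161, q_2 = 45*1 + 1 = 46.
  i=3: a_3=1, p_3 = 1*2161 + 47 = 2208, q_3 = 1*46 + 1 = 47.
Check: 2208^2 - 2207*47^2 = 4875264 - 4875263 = 1, so (x, y) = (2208, 47) solves the equation, and by the theorem it is the least positive solution.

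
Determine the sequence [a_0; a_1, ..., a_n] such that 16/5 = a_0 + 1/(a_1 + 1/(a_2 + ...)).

Run the Euclidean algorithm on 16 and 5; the successive quotients are the partial quotients a_0, a_1, ... (each step inverts the fractional part left over by the previous one):
  16 = 3*5 + 1, so a_0 = 3.
  5 = 5*1 + 0, so a_1 = 5.
The remainder reaches 0 after 2 divisions, so the expansion has 2 partial quotients, read off in order.

[3; 5]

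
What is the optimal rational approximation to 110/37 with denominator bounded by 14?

3/1

Expand x = 110/37 as a continued fraction with the Euclidean algorithm:
  110 = 2*37 + 36, so a_0 = 2.
  37 = 1*36 + 1, so a_1 = 1.
  36 = 36*1 + 0, so a_2 = 36.
so x = [2; 1, 36].
Convergents (p_i = a_i*p_{i-1} + p_{i-2}, q_i = a_i*q_{i-1} + q_{i-2} with p_{-2}=0, p_{-1}=1, q_{-2}=1, q_{-1}=0), until the denominator exceeds 14:
  i=0: a_0=2, p_0 = 2*1 + 0 = 2, q_0 = 2*0 + 1 = 1.
  i=1: a_1=1, p_1 = 1*2 + 1 = 3, q_1 = 1*1 + 0 = 1.
  i=2: a_2=36, p_2 = 36*3 + 2 = 110, q_2 = 36*1 + 1 = 37.
q_2 = 37 > 14, so the last convergent with denominator <= 14 is p_1/q_1 = 3/1.
The closest fraction with denominator <= 14 is either p_1/q_1 or the intermediate fraction (k*p_1 + p_0)/(k*q_1 + q_0) with the largest k >= 1 whose denominator stays <= 14; these approach x as k grows, and every other convergent or intermediate fraction in range is farther away.
Largest k: floor((14 - q_0)/q_1) = floor((14 - 1)/1) = 13.
That gives (13*3 + 2)/(13*1 + 1) = 41/14.
Compare the errors: |x - 3/1| = |110*1 - 3*37|/(37*1) = 1/37, and |x - 41/14| = |110*14 - 41*37|/(37*14) = 23/518.
Cross-multiplying, 1*518 = 518 < 851 = 23*37, so 1/37 is smaller: the convergent 3/1 is closer to x than 41/14.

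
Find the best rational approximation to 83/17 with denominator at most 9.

Expand x = 83/17 as a continued fraction with the Euclidean algorithm:
  83 = 4*17 + 15, so a_0 = 4.
  17 = 1*15 + 2, so a_1 = 1.
  15 = 7*2 + 1, so a_2 = 7.
  2 = 2*1 + 0, so a_3 = 2.
so x = [4; 1, 7, 2].
Convergents (p_i = a_i*p_{i-1} + p_{i-2}, q_i = a_i*q_{i-1} + q_{i-2} with p_{-2}=0, p_{-1}=1, q_{-2}=1, q_{-1}=0), until the denominator exceeds 9:
  i=0: a_0=4, p_0 = 4*1 + 0 = 4, q_0 = 4*0 + 1 = 1.
  i=1: a_1=1, p_1 = 1*4 + 1 = 5, q_1 = 1*1 + 0 = 1.
  i=2: a_2=7, p_2 = 7*5 + 4 = 39, q_2 = 7*1 + 1 = 8.
  i=3: a_3=2, p_3 = 2*39 + 5 = 83, q_3 = 2*8 + 1 = 17.
q_3 = 17 > 9, so the last convergent with denominator <= 9 is p_2/q_2 = 39/8.
The closest fraction with denominator <= 9 is either p_2/q_2 or the intermediate fraction (k*p_2 + p_1)/(k*q_2 + q_1) with the largest k >= 1 whose denominator stays <= 9; these approach x as k grows, and every other convergent or intermediate fraction in range is farther away.
Largest k: floor((9 - q_1)/q_2) = floor((9 - 1)/8) = 1.
That gives (1*39 + 5)/(1*8 + 1) = 44/9.
Compare the errors: |x - 39/8| = |83*8 - 39*17|/(17*8) = 1/136, and |x - 44/9| = |83*9 - 44*17|/(17*9) = 1/153.
Cross-multiplying, 1*136 = 136 < 153 = 1*153, so 1/153 is smaller: the intermediate fraction 44/9 is closer to x than 39/8.

44/9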